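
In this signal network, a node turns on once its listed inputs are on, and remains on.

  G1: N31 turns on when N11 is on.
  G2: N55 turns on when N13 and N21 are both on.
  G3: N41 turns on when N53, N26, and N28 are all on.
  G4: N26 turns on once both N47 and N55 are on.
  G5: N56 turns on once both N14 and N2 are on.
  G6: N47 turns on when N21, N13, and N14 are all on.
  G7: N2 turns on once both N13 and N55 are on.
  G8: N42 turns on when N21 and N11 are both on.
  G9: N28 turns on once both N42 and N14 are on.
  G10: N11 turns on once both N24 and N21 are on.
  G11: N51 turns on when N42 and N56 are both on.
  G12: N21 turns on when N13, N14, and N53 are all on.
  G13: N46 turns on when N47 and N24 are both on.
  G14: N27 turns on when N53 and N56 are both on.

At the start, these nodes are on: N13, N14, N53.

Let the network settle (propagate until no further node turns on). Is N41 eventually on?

N41 would need N53, N26, and N28 (G3), but N28 never turns on.

No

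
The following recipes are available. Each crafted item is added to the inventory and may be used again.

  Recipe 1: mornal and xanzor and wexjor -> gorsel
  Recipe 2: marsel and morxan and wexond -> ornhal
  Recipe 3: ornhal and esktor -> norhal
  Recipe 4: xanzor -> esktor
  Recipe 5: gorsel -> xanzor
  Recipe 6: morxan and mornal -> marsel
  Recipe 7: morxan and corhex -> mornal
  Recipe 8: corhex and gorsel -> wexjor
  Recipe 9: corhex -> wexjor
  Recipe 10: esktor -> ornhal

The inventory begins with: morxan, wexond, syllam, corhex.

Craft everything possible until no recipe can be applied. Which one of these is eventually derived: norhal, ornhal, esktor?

ornhal

Using Recipe 7, morxan and corhex make mornal.
morxan and mornal -> marsel (Recipe 6).
marsel and morxan and wexond -> ornhal (Recipe 2).
norhal would need ornhal and esktor (Recipe 3), but esktor is never obtained. esktor would need xanzor (Recipe 4), but xanzor is never obtained.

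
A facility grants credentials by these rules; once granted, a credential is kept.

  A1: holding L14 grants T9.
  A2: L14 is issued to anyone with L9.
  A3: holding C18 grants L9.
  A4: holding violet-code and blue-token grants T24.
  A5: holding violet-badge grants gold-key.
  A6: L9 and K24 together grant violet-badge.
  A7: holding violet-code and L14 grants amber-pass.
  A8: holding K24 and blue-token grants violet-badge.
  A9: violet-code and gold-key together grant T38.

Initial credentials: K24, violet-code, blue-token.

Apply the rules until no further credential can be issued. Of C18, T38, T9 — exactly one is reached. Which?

T38

Holding K24 and blue-token grants violet-badge (A8).
Holding violet-badge grants gold-key (A5).
Holding violet-code and gold-key grants T38 (A9).
No rule produces C18, and it is not given. T9 would need L14 (A1), but L14 is never granted.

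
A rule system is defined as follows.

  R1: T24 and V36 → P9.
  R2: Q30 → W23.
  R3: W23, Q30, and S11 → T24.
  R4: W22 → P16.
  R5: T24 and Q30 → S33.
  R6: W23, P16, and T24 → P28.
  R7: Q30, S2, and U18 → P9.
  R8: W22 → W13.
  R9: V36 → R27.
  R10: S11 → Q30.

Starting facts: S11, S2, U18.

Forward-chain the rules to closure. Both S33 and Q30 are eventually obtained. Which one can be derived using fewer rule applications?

Q30: S11 holds, so Q30 follows (R10). [1 rule application]
S33: From S11, R10 gives Q30. Q30 holds, so W23 follows (R2). W23, Q30, and S11 hold, so T24 follows (R3). T24 and Q30 hold, so S33 follows (R5). [4 rule applications]
Q30 needs fewer.

Q30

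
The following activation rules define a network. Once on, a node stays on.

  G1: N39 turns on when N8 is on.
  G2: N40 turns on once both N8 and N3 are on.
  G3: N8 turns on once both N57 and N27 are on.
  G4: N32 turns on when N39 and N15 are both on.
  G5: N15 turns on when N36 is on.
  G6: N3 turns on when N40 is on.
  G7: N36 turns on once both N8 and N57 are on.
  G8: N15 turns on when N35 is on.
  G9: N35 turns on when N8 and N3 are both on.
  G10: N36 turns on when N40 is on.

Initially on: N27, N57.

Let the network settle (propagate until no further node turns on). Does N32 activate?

Yes

G3: N57 and N27 on → N8 on.
G7: N8 and N57 on → N36 on.
G1: N8 on → N39 on.
N36 is on, so N15 turns on (G5).
N39 and N15 are on, so N32 turns on (G4).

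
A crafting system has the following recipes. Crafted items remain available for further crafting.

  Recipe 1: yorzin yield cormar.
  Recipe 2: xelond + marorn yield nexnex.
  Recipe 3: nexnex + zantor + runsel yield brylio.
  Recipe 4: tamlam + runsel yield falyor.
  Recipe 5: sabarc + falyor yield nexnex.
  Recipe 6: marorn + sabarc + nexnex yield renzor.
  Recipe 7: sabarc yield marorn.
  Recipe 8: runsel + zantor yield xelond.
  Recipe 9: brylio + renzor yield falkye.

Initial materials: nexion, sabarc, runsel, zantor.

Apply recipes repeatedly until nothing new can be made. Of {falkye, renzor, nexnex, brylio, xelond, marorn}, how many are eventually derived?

sabarc → marorn (Recipe 7).
Using Recipe 8, runsel and zantor make xelond.
Using Recipe 2, xelond and marorn make nexnex.
Using Recipe 3, nexnex, zantor, and runsel make brylio.
Using Recipe 6, marorn, sabarc, and nexnex make renzor.
brylio + renzor → falkye (Recipe 9).
falkye: reached.
renzor: reached.
nexnex: reached.
brylio: reached.
xelond: reached.
marorn: reached.
All 6 are reached.

6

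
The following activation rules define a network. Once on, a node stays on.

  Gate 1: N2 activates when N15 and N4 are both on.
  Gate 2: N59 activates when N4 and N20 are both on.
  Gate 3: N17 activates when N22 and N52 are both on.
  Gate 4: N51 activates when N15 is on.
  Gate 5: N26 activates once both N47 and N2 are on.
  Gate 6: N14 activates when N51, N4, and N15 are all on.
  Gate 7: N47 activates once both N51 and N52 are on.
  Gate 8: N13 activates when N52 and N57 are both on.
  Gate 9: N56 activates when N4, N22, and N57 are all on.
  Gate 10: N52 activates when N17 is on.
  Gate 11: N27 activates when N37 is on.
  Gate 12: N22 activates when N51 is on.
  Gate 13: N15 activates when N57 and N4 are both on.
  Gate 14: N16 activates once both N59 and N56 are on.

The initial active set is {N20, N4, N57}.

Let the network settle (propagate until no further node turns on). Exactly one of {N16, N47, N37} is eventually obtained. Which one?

N16

Gate 13: N57 and N4 on → N15 on.
Gate 2: N4 and N20 on → N59 on.
N15 is on, so N51 activates (Gate 4).
Gate 12: N51 on → N22 on.
N4, N22, and N57 are on, so N56 activates (Gate 9).
Gate 14: N59 and N56 on → N16 on.
N47 would need N51 and N52 (Gate 7), but N52 never turns on. No rule produces N37, and it is not given.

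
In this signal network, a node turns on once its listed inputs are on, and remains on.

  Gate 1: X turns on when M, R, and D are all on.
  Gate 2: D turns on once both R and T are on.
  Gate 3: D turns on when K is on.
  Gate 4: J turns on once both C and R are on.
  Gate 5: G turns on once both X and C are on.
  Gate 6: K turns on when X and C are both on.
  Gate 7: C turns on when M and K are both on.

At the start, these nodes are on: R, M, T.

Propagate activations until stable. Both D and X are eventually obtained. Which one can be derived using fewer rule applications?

D

D: Gate 2: R and T on → D on. [1 rule application]
X: R and T are on, so D turns on (Gate 2). M, R, and D are on, so X turns on (Gate 1). [2 rule applications]
D needs fewer.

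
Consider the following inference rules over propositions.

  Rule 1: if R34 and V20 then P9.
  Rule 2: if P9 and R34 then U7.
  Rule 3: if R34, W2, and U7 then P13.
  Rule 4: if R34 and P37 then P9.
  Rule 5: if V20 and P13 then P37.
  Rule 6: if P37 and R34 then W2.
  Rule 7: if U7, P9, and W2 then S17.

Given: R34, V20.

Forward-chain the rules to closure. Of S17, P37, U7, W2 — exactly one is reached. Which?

U7

R34 and V20 hold, so P9 follows (Rule 1).
From P9 and R34, Rule 2 gives U7.
S17 would need U7, P9, and W2 (Rule 7), but W2 is never established. P37 would need V20 and P13 (Rule 5), but P13 is never established. W2 would need P37 and R34 (Rule 6), but P37 is never established.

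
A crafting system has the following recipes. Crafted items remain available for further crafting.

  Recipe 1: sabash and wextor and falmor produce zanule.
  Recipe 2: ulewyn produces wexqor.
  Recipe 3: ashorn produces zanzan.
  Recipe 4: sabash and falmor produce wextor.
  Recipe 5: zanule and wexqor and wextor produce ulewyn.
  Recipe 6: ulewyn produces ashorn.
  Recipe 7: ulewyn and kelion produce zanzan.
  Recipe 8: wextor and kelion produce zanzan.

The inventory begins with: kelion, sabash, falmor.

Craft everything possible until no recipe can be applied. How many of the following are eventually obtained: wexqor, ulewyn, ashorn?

0

wexqor would need ulewyn (Recipe 2), but ulewyn is never obtained.
ulewyn would need zanule, wexqor, and wextor (Recipe 5), but wexqor is never obtained.
ashorn would need ulewyn (Recipe 6), but ulewyn is never obtained.
None of the 3 are reached.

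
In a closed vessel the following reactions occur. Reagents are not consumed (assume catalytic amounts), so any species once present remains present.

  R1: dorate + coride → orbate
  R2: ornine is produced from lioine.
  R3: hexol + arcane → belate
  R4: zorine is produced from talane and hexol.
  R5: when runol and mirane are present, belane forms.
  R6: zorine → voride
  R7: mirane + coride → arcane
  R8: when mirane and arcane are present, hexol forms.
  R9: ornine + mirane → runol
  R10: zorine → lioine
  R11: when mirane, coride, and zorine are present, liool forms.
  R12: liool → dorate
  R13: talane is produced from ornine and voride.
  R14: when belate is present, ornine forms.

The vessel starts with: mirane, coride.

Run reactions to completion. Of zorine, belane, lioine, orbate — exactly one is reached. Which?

belane

mirane and coride present → arcane forms (R7).
mirane and arcane present → hexol forms (R8).
hexol and arcane present → belate forms (R3).
belate present → ornine forms (R14).
ornine and mirane present → runol forms (R9).
runol and mirane present → belane forms (R5).
zorine would need talane and hexol (R4), but talane never forms. orbate would need dorate and coride (R1), but dorate never forms. lioine would need zorine (R10), but zorine never forms.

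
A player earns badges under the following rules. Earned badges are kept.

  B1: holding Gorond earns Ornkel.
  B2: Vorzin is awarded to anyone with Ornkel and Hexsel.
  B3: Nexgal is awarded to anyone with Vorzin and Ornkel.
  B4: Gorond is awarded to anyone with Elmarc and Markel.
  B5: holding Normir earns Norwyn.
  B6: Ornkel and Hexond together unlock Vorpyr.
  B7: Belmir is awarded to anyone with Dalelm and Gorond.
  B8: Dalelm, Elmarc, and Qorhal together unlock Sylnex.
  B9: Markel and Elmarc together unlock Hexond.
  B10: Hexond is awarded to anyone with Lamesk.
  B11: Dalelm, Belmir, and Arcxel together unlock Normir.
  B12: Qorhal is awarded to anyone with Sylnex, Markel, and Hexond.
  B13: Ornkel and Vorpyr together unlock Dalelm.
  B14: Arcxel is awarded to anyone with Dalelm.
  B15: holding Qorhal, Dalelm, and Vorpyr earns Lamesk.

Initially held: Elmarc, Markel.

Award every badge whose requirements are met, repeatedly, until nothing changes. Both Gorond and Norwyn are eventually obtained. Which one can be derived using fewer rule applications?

Gorond: With Elmarc and Markel, Gorond is earned (B4). [1 rule application]
Norwyn: With Elmarc and Markel, Gorond is earned (B4). With Markel and Elmarc, Hexond is earned (B9). With Gorond, Ornkel is earned (B1). With Ornkel and Hexond, Vorpyr is earned (B6). With Ornkel and Vorpyr, Dalelm is earned (B13). With Dalelm and Gorond, Belmir is earned (B7). With Dalelm, Arcxel is earned (B14). With Dalelm, Belmir, and Arcxel, Normir is earned (B11). With Normir, Norwyn is earned (B5). [9 rule applications]
Gorond needs fewer.

Gorond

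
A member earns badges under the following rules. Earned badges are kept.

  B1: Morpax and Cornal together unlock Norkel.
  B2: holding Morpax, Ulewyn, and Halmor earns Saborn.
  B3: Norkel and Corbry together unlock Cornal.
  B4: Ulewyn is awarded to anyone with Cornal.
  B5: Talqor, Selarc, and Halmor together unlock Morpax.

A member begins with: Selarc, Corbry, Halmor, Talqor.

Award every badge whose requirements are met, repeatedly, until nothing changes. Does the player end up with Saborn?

No

Saborn would need Morpax, Ulewyn, and Halmor (B2), but Ulewyn is never earned.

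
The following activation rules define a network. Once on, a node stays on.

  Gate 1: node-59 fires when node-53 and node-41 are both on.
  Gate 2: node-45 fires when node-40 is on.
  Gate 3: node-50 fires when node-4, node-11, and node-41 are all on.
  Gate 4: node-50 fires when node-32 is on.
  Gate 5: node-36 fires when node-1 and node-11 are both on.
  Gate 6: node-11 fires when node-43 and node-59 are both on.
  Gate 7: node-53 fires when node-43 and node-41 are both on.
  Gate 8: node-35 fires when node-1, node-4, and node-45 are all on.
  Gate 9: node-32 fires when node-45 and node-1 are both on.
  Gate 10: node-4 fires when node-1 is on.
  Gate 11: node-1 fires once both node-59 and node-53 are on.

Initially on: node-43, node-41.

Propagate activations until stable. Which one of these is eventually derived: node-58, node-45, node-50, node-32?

node-43 and node-41 are on, so node-53 fires (Gate 7).
Gate 1: node-53 and node-41 on → node-59 on.
node-43 and node-59 are on, so node-11 fires (Gate 6).
Gate 11: node-59 and node-53 on → node-1 on.
node-1 is on, so node-4 fires (Gate 10).
node-4, node-11, and node-41 are on, so node-50 fires (Gate 3).
node-32 would need node-45 and node-1 (Gate 9), but node-45 never turns on. node-45 would need node-40 (Gate 2), but node-40 never turns on. No rule produces node-58, and it is not given.

node-50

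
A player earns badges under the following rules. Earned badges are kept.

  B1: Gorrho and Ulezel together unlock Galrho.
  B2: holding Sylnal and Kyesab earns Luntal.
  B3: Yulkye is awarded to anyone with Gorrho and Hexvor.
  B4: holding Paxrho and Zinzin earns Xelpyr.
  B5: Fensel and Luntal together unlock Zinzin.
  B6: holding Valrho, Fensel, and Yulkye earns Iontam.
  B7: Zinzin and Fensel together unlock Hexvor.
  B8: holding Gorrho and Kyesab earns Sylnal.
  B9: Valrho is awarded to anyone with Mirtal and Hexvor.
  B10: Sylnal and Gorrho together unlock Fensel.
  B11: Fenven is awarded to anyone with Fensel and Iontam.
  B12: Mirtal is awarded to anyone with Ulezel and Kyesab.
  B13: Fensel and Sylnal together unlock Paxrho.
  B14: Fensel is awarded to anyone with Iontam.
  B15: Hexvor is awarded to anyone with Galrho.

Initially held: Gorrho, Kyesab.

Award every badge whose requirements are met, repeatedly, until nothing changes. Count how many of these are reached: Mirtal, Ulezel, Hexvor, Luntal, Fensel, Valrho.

3

With Gorrho and Kyesab, Sylnal is earned (B8).
With Sylnal and Kyesab, Luntal is earned (B2).
With Sylnal and Gorrho, Fensel is earned (B10).
With Fensel and Luntal, Zinzin is earned (B5).
With Zinzin and Fensel, Hexvor is earned (B7).
Mirtal would need Ulezel and Kyesab (B12), but Ulezel is never earned.
No rule produces Ulezel, and it is not given.
Hexvor: reached.
Luntal: reached.
Fensel: reached.
Valrho would need Mirtal and Hexvor (B9), but Mirtal is never earned.
Reached: Hexvor, Luntal, and Fensel — 3 of the 6.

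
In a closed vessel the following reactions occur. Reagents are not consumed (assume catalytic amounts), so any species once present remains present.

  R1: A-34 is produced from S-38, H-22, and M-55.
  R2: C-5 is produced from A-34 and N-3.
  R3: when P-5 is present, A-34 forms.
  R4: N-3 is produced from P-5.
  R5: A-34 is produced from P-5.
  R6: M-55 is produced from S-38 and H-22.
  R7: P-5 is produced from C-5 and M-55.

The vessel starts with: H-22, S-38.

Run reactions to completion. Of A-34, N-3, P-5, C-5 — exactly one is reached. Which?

A-34

S-38 and H-22 present → M-55 forms (R6).
S-38, H-22, and M-55 present → A-34 forms (R1).
N-3 would need P-5 (R4), but P-5 never forms. C-5 would need A-34 and N-3 (R2), but N-3 never forms. P-5 would need C-5 and M-55 (R7), but C-5 never forms.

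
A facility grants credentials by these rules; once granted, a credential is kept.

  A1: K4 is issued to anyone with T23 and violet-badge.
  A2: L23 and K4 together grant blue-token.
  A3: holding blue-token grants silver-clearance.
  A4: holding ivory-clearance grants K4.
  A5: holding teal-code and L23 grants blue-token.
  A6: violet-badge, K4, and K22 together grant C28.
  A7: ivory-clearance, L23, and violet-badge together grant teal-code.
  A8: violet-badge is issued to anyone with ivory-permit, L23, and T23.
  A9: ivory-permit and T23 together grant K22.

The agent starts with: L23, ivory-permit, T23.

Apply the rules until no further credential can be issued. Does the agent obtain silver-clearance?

Holding ivory-permit, L23, and T23 grants violet-badge (A8).
Holding T23 and violet-badge grants K4 (A1).
Holding L23 and K4 grants blue-token (A2).
Holding blue-token grants silver-clearance (A3).

Yes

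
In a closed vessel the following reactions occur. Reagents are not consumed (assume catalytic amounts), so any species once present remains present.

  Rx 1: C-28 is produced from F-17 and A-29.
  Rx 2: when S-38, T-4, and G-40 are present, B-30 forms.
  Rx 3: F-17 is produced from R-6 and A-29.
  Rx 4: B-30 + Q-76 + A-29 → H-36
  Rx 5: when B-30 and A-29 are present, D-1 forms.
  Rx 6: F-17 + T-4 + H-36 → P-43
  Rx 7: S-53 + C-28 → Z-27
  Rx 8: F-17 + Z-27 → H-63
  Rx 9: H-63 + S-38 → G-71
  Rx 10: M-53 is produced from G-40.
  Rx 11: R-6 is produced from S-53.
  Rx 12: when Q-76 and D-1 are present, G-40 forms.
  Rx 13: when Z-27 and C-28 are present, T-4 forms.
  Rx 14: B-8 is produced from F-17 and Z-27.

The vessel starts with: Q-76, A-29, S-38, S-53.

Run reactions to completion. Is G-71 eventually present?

S-53 present → R-6 forms (Rx 11).
R-6 and A-29 present → F-17 forms (Rx 3).
F-17 and A-29 present → C-28 forms (Rx 1).
S-53 and C-28 present → Z-27 forms (Rx 7).
F-17 and Z-27 present → H-63 forms (Rx 8).
H-63 and S-38 present → G-71 forms (Rx 9).

Yes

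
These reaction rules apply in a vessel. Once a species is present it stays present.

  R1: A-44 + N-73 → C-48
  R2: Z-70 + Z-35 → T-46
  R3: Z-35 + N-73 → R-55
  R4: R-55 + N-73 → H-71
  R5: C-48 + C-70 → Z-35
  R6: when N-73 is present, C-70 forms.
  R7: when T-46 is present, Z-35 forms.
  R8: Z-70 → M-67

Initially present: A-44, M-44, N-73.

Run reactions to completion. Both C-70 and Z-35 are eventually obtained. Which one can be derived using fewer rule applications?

C-70

C-70: N-73 present → C-70 forms (R6). [1 rule application]
Z-35: N-73 present → C-70 forms (R6). A-44 and N-73 present → C-48 forms (R1). C-48 and C-70 present → Z-35 forms (R5). [3 rule applications]
C-70 needs fewer.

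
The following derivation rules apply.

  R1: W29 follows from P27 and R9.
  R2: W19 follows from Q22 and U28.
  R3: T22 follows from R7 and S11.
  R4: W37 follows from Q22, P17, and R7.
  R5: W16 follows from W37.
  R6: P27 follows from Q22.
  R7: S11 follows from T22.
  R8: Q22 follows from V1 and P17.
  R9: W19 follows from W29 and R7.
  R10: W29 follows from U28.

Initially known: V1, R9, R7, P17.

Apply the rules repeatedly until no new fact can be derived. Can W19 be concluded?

From V1 and P17, R8 gives Q22.
From Q22, R6 gives P27.
From P27 and R9, R1 gives W29.
From W29 and R7, R9 gives W19.

Yes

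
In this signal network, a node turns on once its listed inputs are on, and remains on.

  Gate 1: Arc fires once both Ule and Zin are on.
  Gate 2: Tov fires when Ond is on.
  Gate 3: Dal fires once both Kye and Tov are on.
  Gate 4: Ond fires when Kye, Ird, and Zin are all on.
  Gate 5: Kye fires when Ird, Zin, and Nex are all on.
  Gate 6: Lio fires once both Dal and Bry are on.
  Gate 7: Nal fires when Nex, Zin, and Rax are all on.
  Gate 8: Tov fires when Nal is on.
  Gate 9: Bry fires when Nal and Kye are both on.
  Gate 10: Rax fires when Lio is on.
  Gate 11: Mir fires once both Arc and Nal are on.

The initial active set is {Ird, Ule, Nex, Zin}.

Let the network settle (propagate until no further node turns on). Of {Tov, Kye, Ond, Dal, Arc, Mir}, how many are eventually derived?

5

Gate 5: Ird, Zin, and Nex on → Kye on.
Gate 1: Ule and Zin on → Arc on.
Gate 4: Kye, Ird, and Zin on → Ond on.
Ond is on, so Tov fires (Gate 2).
Kye and Tov are on, so Dal fires (Gate 3).
Tov: reached.
Kye: reached.
Ond: reached.
Dal: reached.
Arc: reached.
Mir would need Arc and Nal (Gate 11), but Nal never turns on.
Reached: Tov, Kye, Ond, Dal, and Arc — 5 of the 6.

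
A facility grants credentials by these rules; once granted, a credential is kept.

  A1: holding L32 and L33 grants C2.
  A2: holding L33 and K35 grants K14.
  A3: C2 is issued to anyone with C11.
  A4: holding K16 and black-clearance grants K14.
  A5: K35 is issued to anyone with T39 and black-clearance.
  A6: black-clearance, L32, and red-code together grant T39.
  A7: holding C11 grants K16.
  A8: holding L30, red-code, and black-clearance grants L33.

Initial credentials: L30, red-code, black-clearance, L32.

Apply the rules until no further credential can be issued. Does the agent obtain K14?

Holding L30, red-code, and black-clearance grants L33 (A8).
Holding black-clearance, L32, and red-code grants T39 (A6).
Holding T39 and black-clearance grants K35 (A5).
Holding L33 and K35 grants K14 (A2).

Yes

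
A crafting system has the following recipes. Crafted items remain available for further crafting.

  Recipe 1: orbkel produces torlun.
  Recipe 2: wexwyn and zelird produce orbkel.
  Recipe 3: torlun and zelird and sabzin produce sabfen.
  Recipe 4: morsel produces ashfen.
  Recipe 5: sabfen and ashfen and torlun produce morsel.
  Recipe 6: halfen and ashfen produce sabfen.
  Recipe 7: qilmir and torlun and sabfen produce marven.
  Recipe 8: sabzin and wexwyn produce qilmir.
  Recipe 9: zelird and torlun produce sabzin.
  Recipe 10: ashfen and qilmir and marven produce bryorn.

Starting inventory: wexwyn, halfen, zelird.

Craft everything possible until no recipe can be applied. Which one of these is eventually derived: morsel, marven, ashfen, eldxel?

Using Recipe 2, wexwyn and zelird make orbkel.
orbkel → torlun (Recipe 1).
Using Recipe 9, zelird and torlun make sabzin.
Using Recipe 3, torlun, zelird, and sabzin make sabfen.
Using Recipe 8, sabzin and wexwyn make qilmir.
qilmir and torlun and sabfen → marven (Recipe 7).
No rule produces eldxel, and it is not given. ashfen would need morsel (Recipe 4), but morsel is never obtained. morsel would need sabfen, ashfen, and torlun (Recipe 5), but ashfen is never obtained.

marven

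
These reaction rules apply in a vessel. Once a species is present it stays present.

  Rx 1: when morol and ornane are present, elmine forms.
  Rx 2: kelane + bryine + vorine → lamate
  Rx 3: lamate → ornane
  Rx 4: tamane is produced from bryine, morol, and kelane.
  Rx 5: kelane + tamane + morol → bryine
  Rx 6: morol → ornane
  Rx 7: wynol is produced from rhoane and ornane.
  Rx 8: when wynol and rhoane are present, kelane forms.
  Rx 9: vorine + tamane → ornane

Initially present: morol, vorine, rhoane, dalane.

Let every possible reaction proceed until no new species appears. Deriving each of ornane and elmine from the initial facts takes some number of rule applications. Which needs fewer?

ornane: morol present → ornane forms (Rx 6). [1 rule application]
elmine: morol present → ornane forms (Rx 6). morol and ornane present → elmine forms (Rx 1). [2 rule applications]
ornane needs fewer.

ornane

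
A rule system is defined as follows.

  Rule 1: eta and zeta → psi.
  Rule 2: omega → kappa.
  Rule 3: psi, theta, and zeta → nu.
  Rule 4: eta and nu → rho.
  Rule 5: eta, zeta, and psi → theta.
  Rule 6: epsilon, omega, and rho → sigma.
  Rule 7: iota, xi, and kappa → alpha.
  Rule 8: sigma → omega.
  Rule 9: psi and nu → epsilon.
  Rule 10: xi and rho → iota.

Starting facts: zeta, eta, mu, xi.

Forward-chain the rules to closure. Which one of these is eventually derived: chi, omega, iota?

From eta and zeta, Rule 1 gives psi.
From eta, zeta, and psi, Rule 5 gives theta.
psi, theta, and zeta hold, so nu follows (Rule 3).
From eta and nu, Rule 4 gives rho.
xi and rho hold, so iota follows (Rule 10).
No rule produces chi, and it is not given. omega would need sigma (Rule 8), but sigma is never established.

iota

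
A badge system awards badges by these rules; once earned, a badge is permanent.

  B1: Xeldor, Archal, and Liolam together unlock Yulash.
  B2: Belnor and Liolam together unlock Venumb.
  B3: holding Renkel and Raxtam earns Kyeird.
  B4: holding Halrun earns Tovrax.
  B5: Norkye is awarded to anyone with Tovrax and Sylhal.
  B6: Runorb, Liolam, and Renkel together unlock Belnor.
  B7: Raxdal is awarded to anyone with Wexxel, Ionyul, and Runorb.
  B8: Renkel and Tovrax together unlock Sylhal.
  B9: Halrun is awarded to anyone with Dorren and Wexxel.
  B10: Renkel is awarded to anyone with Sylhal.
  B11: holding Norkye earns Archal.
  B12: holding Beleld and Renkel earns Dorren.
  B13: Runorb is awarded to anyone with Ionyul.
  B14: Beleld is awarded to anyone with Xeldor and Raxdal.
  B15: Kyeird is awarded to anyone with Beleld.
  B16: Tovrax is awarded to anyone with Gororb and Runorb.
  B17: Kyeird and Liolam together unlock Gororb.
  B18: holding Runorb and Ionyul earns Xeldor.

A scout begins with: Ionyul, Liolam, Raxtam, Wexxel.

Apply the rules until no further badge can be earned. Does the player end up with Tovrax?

With Ionyul, Runorb is earned (B13).
With Runorb and Ionyul, Xeldor is earned (B18).
With Wexxel, Ionyul, and Runorb, Raxdal is earned (B7).
With Xeldor and Raxdal, Beleld is earned (B14).
With Beleld, Kyeird is earned (B15).
With Kyeird and Liolam, Gororb is earned (B17).
With Gororb and Runorb, Tovrax is earned (B16).

Yes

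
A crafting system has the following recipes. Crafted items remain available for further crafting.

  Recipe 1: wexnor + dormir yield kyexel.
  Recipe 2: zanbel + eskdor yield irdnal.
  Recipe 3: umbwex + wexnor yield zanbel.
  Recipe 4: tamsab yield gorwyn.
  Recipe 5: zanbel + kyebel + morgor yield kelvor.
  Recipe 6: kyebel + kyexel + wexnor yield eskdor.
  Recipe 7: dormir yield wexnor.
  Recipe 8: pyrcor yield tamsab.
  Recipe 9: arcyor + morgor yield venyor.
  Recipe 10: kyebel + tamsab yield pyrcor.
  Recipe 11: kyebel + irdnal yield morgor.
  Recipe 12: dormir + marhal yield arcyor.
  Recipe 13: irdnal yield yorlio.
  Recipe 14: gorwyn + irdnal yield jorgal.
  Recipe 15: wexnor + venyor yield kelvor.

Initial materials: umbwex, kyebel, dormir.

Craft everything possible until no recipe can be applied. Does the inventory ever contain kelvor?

Using Recipe 7, dormir makes wexnor.
umbwex + wexnor → zanbel (Recipe 3).
wexnor + dormir → kyexel (Recipe 1).
Using Recipe 6, kyebel, kyexel, and wexnor make eskdor.
zanbel + eskdor → irdnal (Recipe 2).
Using Recipe 11, kyebel and irdnal make morgor.
Using Recipe 5, zanbel, kyebel, and morgor make kelvor.

Yes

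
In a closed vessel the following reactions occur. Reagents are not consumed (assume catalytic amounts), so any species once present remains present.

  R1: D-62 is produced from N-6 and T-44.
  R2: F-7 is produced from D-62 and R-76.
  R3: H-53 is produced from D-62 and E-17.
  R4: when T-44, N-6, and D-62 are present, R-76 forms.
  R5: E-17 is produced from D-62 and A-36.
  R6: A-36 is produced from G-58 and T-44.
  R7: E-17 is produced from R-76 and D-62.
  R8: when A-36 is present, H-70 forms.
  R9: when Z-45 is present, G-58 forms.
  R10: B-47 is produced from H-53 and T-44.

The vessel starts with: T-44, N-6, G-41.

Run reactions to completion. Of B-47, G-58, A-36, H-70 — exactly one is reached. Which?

N-6 and T-44 present → D-62 forms (R1).
T-44, N-6, and D-62 present → R-76 forms (R4).
R-76 and D-62 present → E-17 forms (R7).
D-62 and E-17 present → H-53 forms (R3).
H-53 and T-44 present → B-47 forms (R10).
G-58 would need Z-45 (R9), but Z-45 never forms. H-70 would need A-36 (R8), but A-36 never forms. A-36 would need G-58 and T-44 (R6), but G-58 never forms.

B-47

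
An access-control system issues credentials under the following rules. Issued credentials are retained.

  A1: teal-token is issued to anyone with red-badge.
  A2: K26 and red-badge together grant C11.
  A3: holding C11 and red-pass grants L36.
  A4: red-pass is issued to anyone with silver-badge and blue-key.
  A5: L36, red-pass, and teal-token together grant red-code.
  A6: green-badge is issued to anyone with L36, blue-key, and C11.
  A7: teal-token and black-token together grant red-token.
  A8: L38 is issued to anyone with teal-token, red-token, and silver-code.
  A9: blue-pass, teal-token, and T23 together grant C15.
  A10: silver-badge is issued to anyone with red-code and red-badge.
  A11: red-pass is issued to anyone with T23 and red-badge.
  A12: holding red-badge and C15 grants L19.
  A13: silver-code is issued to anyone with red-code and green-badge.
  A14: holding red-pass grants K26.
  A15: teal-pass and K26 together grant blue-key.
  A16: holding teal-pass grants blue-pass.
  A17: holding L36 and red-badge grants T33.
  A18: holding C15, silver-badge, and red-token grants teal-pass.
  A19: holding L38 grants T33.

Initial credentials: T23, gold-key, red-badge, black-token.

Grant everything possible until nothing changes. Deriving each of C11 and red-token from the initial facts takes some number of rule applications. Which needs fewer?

red-token: Holding red-badge grants teal-token (A1). Holding teal-token and black-token grants red-token (A7). [2 rule applications]
C11: Holding T23 and red-badge grants red-pass (A11). Holding red-pass grants K26 (A14). Holding K26 and red-badge grants C11 (A2). [3 rule applications]
red-token needs fewer.

red-token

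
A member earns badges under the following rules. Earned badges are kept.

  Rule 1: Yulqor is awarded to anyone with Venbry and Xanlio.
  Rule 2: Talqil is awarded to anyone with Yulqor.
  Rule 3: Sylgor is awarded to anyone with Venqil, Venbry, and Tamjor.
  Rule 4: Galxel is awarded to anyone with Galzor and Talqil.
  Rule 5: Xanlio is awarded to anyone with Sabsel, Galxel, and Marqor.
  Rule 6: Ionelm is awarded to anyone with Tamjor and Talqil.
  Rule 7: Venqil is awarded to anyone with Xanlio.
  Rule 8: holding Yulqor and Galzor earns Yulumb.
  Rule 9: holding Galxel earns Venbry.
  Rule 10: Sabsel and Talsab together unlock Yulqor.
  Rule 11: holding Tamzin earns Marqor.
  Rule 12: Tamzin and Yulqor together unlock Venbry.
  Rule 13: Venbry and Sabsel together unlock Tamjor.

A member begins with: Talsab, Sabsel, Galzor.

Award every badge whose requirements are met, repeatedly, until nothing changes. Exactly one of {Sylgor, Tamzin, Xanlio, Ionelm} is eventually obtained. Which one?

Ionelm

With Sabsel and Talsab, Yulqor is earned (Rule 10).
With Yulqor, Talqil is earned (Rule 2).
With Galzor and Talqil, Galxel is earned (Rule 4).
With Galxel, Venbry is earned (Rule 9).
With Venbry and Sabsel, Tamjor is earned (Rule 13).
With Tamjor and Talqil, Ionelm is earned (Rule 6).
No rule produces Tamzin, and it is not given. Sylgor would need Venqil, Venbry, and Tamjor (Rule 3), but Venqil is never earned. Xanlio would need Sabsel, Galxel, and Marqor (Rule 5), but Marqor is never earned.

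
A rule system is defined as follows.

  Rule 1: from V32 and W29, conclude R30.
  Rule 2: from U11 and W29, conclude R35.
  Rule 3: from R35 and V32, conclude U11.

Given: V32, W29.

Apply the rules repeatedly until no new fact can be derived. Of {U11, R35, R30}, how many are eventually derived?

V32 and W29 hold, so R30 follows (Rule 1).
U11 would need R35 and V32 (Rule 3), but R35 is never established.
R35 would need U11 and W29 (Rule 2), but U11 is never established.
R30: reached.
Reached: R30 — 1 of the 3.

1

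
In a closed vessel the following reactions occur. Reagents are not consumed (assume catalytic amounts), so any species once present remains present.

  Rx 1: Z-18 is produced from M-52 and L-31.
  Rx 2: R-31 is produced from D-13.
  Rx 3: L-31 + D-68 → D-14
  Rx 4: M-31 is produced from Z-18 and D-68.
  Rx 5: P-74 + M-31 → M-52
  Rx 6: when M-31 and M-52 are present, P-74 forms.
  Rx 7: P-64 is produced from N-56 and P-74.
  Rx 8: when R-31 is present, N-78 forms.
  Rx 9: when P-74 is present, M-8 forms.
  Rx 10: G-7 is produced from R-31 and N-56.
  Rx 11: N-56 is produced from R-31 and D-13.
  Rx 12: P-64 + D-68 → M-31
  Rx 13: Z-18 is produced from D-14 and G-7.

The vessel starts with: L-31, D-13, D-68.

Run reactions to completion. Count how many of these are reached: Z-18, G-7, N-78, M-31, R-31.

5

D-13 present → R-31 forms (Rx 2).
L-31 and D-68 present → D-14 forms (Rx 3).
R-31 and D-13 present → N-56 forms (Rx 11).
R-31 present → N-78 forms (Rx 8).
R-31 and N-56 present → G-7 forms (Rx 10).
D-14 and G-7 present → Z-18 forms (Rx 13).
Z-18 and D-68 present → M-31 forms (Rx 4).
Z-18: reached.
G-7: reached.
N-78: reached.
M-31: reached.
R-31: reached.
All 5 are reached.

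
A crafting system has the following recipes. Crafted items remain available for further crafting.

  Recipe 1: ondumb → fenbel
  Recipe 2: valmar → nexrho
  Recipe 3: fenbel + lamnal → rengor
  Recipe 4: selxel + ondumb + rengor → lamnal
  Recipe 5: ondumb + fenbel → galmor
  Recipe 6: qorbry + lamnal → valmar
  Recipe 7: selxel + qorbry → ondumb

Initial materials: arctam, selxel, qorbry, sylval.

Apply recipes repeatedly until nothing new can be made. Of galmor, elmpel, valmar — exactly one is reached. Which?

selxel + qorbry → ondumb (Recipe 7).
ondumb → fenbel (Recipe 1).
ondumb + fenbel → galmor (Recipe 5).
valmar would need qorbry and lamnal (Recipe 6), but lamnal is never obtained. No rule produces elmpel, and it is not given.

galmor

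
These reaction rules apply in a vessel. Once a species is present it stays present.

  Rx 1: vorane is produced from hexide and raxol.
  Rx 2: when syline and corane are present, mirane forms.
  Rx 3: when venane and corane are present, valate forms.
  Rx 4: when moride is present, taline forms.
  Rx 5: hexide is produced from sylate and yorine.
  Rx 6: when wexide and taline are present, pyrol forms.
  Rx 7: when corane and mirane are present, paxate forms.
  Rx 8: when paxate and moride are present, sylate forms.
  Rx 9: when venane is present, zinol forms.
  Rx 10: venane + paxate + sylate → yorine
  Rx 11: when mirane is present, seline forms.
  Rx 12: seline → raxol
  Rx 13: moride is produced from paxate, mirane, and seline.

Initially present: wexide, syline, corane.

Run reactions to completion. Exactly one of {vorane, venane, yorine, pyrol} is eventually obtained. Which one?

syline and corane present → mirane forms (Rx 2).
mirane present → seline forms (Rx 11).
corane and mirane present → paxate forms (Rx 7).
paxate, mirane, and seline present → moride forms (Rx 13).
moride present → taline forms (Rx 4).
wexide and taline present → pyrol forms (Rx 6).
vorane would need hexide and raxol (Rx 1), but hexide never forms. yorine would need venane, paxate, and sylate (Rx 10), but venane never forms. No rule produces venane, and it is not given.

pyrol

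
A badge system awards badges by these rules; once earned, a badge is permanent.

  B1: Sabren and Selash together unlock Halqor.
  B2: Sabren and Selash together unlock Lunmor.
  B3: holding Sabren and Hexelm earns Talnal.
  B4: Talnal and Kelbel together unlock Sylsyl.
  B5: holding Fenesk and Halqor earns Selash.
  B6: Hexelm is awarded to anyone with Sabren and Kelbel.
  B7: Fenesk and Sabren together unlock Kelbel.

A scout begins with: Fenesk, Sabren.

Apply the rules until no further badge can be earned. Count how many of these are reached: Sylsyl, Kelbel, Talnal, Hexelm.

With Fenesk and Sabren, Kelbel is earned (B7).
With Sabren and Kelbel, Hexelm is earned (B6).
With Sabren and Hexelm, Talnal is earned (B3).
With Talnal and Kelbel, Sylsyl is earned (B4).
Sylsyl: reached.
Kelbel: reached.
Talnal: reached.
Hexelm: reached.
All 4 are reached.

4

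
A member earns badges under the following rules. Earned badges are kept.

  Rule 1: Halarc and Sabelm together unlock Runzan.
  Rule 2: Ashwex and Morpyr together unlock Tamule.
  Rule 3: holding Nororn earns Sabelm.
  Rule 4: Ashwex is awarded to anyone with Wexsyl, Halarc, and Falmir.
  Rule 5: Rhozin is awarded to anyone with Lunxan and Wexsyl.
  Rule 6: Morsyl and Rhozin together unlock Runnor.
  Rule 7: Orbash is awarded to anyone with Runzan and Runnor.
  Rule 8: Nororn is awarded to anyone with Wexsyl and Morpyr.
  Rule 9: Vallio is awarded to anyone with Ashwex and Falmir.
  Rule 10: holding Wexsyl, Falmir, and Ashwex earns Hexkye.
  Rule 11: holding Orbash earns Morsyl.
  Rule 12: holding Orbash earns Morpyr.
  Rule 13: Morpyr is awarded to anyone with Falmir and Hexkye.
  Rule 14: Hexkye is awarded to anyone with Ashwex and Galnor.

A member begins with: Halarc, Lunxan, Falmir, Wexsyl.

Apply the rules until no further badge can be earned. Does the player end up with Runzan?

With Wexsyl, Halarc, and Falmir, Ashwex is earned (Rule 4).
With Wexsyl, Falmir, and Ashwex, Hexkye is earned (Rule 10).
With Falmir and Hexkye, Morpyr is earned (Rule 13).
With Wexsyl and Morpyr, Nororn is earned (Rule 8).
With Nororn, Sabelm is earned (Rule 3).
With Halarc and Sabelm, Runzan is earned (Rule 1).

Yes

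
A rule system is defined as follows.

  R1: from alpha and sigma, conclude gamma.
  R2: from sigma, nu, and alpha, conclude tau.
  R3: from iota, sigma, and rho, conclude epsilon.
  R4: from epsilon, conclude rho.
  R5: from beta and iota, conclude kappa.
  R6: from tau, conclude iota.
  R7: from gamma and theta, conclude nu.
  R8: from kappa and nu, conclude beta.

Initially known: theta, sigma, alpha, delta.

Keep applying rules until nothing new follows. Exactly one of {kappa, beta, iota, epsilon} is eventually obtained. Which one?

iota

From alpha and sigma, R1 gives gamma.
gamma and theta hold, so nu follows (R7).
From sigma, nu, and alpha, R2 gives tau.
tau holds, so iota follows (R6).
beta would need kappa and nu (R8), but kappa is never established. kappa would need beta and iota (R5), but beta is never established. epsilon would need iota, sigma, and rho (R3), but rho is never established.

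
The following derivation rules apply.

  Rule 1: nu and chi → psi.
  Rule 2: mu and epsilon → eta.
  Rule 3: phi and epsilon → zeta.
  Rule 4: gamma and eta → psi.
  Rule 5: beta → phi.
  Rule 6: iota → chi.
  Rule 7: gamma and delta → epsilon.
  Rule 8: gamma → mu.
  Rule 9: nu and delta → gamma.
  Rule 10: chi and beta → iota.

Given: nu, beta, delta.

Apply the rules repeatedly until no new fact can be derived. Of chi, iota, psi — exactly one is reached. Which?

psi

From nu and delta, Rule 9 gives gamma.
From gamma and delta, Rule 7 gives epsilon.
From gamma, Rule 8 gives mu.
From mu and epsilon, Rule 2 gives eta.
gamma and eta hold, so psi follows (Rule 4).
iota would need chi and beta (Rule 10), but chi is never established. chi would need iota (Rule 6), but iota is never established.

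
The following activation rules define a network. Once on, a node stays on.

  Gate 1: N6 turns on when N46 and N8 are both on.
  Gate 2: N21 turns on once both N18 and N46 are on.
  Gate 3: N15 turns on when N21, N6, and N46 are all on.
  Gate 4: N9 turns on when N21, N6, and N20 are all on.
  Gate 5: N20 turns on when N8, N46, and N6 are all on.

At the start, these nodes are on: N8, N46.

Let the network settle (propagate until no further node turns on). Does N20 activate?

N46 and N8 are on, so N6 turns on (Gate 1).
N8, N46, and N6 are on, so N20 turns on (Gate 5).

Yes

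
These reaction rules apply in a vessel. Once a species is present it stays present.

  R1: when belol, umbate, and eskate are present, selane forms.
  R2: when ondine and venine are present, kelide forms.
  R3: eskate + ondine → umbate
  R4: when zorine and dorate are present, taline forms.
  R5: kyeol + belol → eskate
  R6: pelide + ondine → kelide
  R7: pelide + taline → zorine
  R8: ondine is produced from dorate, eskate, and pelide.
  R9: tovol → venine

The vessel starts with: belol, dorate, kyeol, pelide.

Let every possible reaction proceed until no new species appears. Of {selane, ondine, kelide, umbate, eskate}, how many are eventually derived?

kyeol and belol present → eskate forms (R5).
dorate, eskate, and pelide present → ondine forms (R8).
eskate and ondine present → umbate forms (R3).
pelide and ondine present → kelide forms (R6).
belol, umbate, and eskate present → selane forms (R1).
selane: reached.
ondine: reached.
kelide: reached.
umbate: reached.
eskate: reached.
All 5 are reached.

5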